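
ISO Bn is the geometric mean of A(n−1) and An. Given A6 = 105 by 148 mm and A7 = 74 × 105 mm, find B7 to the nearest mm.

Short side: √(105 · 74) = √7770 ≈ 88.1 → 88 mm
Long side: √(148 · 105) = √15540 ≈ 124.7 → 125 mm

88 × 125 mm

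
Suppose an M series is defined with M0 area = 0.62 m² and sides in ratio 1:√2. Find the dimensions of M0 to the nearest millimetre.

Let the short side be w mm. Then w · w√2 = 0.62 m² = 620,000 mm².
w² = 620,000/√2, so w ≈ 662.1 mm; long side = w√2 ≈ 936.4 mm.

662 × 936 mm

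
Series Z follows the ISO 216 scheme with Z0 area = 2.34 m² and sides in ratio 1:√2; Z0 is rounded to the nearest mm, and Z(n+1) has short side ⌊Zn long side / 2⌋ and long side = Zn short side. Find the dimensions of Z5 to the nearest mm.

227 × 321 mm

Let Z0's short side be w mm. w · w√2 = 2.34 m² = 2,340,000 mm², so w ≈ 1286.3 mm and w√2 ≈ 1819.1 mm → Z0 = 1286 × 1819 mm.
Z1: ⌊1819/2⌋ × 1286 = 909 × 1286 mm
Z2: ⌊1286/2⌋ × 909 = 643 × 909 mm
Z3: ⌊909/2⌋ × 643 = 454 × 643 mm
Z4: ⌊643/2⌋ × 454 = 321 × 454 mm
Z5: ⌊454/2⌋ × 321 = 227 × 321 mm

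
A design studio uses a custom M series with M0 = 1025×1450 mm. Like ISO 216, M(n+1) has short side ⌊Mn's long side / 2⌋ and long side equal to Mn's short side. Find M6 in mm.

128 × 181 mm

M1 = 725 × 1025 mm (from M0 by 1 halving).
M2: ⌊1025/2⌋ × 725 = 512 × 725 mm
M3: ⌊725/2⌋ × 512 = 362 × 512 mm
M4: ⌊512/2⌋ × 362 = 256 × 362 mm
M5: ⌊362/2⌋ × 256 = 181 × 256 mm
M6: ⌊256/2⌋ × 181 = 128 × 181 mm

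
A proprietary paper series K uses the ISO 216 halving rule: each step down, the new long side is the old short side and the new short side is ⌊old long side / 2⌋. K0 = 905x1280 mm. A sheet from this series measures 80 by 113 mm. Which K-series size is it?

K7

K0: 905 × 1280 mm
K1: 640 × 905 mm
K2: 452 × 640 mm
K3: 320 × 452 mm
K4: 226 × 320 mm
K5: 160 × 226 mm
K6: 113 × 160 mm
K7: 80 × 113 mm
K8: 56 × 80 mm
→ matches K7.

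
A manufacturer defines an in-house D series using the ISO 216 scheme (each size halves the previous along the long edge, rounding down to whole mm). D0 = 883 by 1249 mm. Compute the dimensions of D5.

D1: ⌊1249/2⌋ × 883 = 624 × 883 mm
D2: ⌊883/2⌋ × 624 = 441 × 624 mm
D3: ⌊624/2⌋ × 441 = 312 × 441 mm
D4: ⌊441/2⌋ × 312 = 220 × 312 mm
D5: ⌊312/2⌋ × 220 = 156 × 220 mm

156 × 220 mm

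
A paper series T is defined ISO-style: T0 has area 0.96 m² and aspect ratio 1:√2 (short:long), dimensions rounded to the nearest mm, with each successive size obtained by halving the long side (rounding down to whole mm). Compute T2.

412 × 582 mm

Let T0's short side be w mm. w · w√2 = 0.96 m² = 960,000 mm², so w ≈ 823.9 mm and w√2 ≈ 1165.2 mm → T0 = 824 × 1165 mm.
T1: ⌊1165/2⌋ × 824 = 582 × 824 mm
T2: ⌊824/2⌋ × 582 = 412 × 582 mm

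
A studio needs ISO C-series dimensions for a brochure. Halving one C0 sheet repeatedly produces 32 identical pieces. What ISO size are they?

C5

32 = 2^5, so 5 halving steps.
C0 → C1 → … → C5 after 5 steps.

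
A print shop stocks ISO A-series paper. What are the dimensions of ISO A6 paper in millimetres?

105 × 148 mm

A0 = 841 × 1189 mm (A0 has area 1 m², aspect 1:√2).
A1: ⌊1189/2⌋ × 841 = 594 × 841 mm
A2: ⌊841/2⌋ × 594 = 420 × 594 mm
A3: ⌊594/2⌋ × 420 = 297 × 420 mm
A4: ⌊420/2⌋ × 297 = 210 × 297 mm
A5: ⌊297/2⌋ × 210 = 148 × 210 mm
A6: ⌊210/2⌋ × 148 = 105 × 148 mm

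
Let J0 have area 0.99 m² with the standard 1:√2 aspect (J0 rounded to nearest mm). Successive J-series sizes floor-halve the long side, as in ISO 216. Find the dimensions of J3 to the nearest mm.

Let J0's short side be w mm. w · w√2 = 0.99 m² = 990,000 mm², so w ≈ 836.7 mm and w√2 ≈ 1183.2 mm → J0 = 837 × 1183 mm.
J1: ⌊1183/2⌋ × 837 = 591 × 837 mm
J2: ⌊837/2⌋ × 591 = 418 × 591 mm
J3: ⌊591/2⌋ × 418 = 295 × 418 mm

295 × 418 mm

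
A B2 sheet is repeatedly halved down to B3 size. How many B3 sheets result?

Each ISO step halves the sheet: 1 × B2 → 2 × B3
From B2 to B3 is 1 halving step: 2^1 = 2.

2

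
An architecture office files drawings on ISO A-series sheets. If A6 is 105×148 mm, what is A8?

52 × 74 mm

A7: ⌊148/2⌋ × 105 = 74 × 105 mm
A8: ⌊105/2⌋ × 74 = 52 × 74 mm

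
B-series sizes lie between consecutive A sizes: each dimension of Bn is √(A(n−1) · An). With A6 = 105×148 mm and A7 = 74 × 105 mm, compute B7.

Short side: √(105 · 74) = √7770 ≈ 88.1 → 88 mm
Long side: √(148 · 105) = √15540 ≈ 124.7 → 125 mm

88 × 125 mm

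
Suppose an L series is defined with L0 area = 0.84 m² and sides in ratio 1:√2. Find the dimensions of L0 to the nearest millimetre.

Let the short side be w mm. Then w · w√2 = 0.84 m² = 840,000 mm².
w² = 840,000/√2, so w ≈ 770.7 mm; long side = w√2 ≈ 1089.9 mm.

771 × 1090 mm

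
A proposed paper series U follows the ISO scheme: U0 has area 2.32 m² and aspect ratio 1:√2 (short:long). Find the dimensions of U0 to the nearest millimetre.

Let the short side be w mm. Then w · w√2 = 2.32 m² = 2,320,000 mm².
w² = 2,320,000/√2, so w ≈ 1280.8 mm; long side = w√2 ≈ 1811.3 mm.

1281 × 1811 mm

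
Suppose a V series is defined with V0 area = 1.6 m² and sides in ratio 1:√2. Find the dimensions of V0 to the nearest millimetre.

Let the short side be w mm. Then w · w√2 = 1.6 m² = 1,600,000 mm².
w² = 1,600,000/√2, so w ≈ 1063.7 mm; long side = w√2 ≈ 1504.2 mm.

1064 × 1504 mm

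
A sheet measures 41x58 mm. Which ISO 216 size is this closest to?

Aspect ratio 58/41 ≈ 1.415 — close to the ISO √2 ≈ 1.414.
In the C-series (envelope sizes, between A and B): C9 = 40 × 57 mm.
Off by 2 mm total — nearest standard size.

C9 (40 × 57 mm)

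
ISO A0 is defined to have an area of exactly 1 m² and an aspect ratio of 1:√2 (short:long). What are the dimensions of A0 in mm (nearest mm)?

Let the short side be w mm. Then the long side is w√2 and w · w√2 = 10⁶ mm².
w² = 10⁶/√2, so w = 1000 / 2^(1/4) ≈ 840.9 mm; long side = 1000 · 2^(1/4) ≈ 1189.2 mm.

841 × 1189 mm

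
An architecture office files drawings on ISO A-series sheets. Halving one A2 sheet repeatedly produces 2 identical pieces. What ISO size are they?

2 = 2^1, so 1 halving step.
A2 → A3 → … → A3 after 1 step.

A3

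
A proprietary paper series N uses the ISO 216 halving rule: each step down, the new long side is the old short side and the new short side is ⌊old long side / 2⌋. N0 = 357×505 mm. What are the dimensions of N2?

N1: ⌊505/2⌋ × 357 = 252 × 357 mm
N2: ⌊357/2⌋ × 252 = 178 × 252 mm

178 × 252 mm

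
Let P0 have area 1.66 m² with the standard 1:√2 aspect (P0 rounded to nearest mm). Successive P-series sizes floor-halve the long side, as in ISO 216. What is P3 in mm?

383 × 541 mm

Let P0's short side be w mm. w · w√2 = 1.66 m² = 1,660,000 mm², so w ≈ 1083.4 mm and w√2 ≈ 1532.2 mm → P0 = 1083 × 1532 mm.
P1: ⌊1532/2⌋ × 1083 = 766 × 1083 mm
P2: ⌊1083/2⌋ × 766 = 541 × 766 mm
P3: ⌊766/2⌋ × 541 = 383 × 541 mm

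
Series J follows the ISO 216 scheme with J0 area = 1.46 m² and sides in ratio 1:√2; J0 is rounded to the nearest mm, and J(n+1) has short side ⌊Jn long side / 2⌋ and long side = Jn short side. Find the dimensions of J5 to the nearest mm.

Let J0's short side be w mm. w · w√2 = 1.46 m² = 1,460,000 mm², so w ≈ 1016.1 mm and w√2 ≈ 1436.9 mm → J0 = 1016 × 1437 mm.
J1: ⌊1437/2⌋ × 1016 = 718 × 1016 mm
J2: ⌊1016/2⌋ × 718 = 508 × 718 mm
J3: ⌊718/2⌋ × 508 = 359 × 508 mm
J4: ⌊508/2⌋ × 359 = 254 × 359 mm
J5: ⌊359/2⌋ × 254 = 179 × 254 mm

179 × 254 mm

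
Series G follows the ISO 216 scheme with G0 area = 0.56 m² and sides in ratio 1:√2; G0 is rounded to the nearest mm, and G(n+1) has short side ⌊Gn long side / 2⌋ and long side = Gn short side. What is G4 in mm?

Let G0's short side be w mm. w · w√2 = 0.56 m² = 560,000 mm², so w ≈ 629.3 mm and w√2 ≈ 889.9 mm → G0 = 629 × 890 mm.
G1: ⌊890/2⌋ × 629 = 445 × 629 mm
G2: ⌊629/2⌋ × 445 = 314 × 445 mm
G3: ⌊445/2⌋ × 314 = 222 × 314 mm
G4: ⌊314/2⌋ × 222 = 157 × 222 mm

157 × 222 mm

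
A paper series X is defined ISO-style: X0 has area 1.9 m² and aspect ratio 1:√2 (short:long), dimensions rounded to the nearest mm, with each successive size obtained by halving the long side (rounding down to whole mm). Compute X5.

Let X0's short side be w mm. w · w√2 = 1.9 m² = 1,900,000 mm², so w ≈ 1159.1 mm and w√2 ≈ 1639.2 mm → X0 = 1159 × 1639 mm.
X1: ⌊1639/2⌋ × 1159 = 819 × 1159 mm
X2: ⌊1159/2⌋ × 819 = 579 × 819 mm
X3: ⌊819/2⌋ × 579 = 409 × 579 mm
X4: ⌊579/2⌋ × 409 = 289 × 409 mm
X5: ⌊409/2⌋ × 289 = 204 × 289 mm

204 × 289 mm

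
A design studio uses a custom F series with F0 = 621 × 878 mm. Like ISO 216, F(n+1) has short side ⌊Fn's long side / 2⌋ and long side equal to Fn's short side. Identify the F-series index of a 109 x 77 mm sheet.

F6

F0: 621 × 878 mm
F1: 439 × 621 mm
F2: 310 × 439 mm
F3: 219 × 310 mm
F4: 155 × 219 mm
F5: 109 × 155 mm
F6: 77 × 109 mm
F7: 54 × 77 mm
→ matches F6.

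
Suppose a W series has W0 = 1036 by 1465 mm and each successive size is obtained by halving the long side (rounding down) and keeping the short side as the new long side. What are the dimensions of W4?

259 × 366 mm

W1: ⌊1465/2⌋ × 1036 = 732 × 1036 mm
W2: ⌊1036/2⌋ × 732 = 518 × 732 mm
W3: ⌊732/2⌋ × 518 = 366 × 518 mm
W4: ⌊518/2⌋ × 366 = 259 × 366 mm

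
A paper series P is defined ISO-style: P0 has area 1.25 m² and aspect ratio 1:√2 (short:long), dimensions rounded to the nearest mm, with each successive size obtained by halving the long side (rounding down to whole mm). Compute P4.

235 × 332 mm

Let P0's short side be w mm. w · w√2 = 1.25 m² = 1,250,000 mm², so w ≈ 940.2 mm and w√2 ≈ 1329.6 mm → P0 = 940 × 1330 mm.
P1: ⌊1330/2⌋ × 940 = 665 × 940 mm
P2: ⌊940/2⌋ × 665 = 470 × 665 mm
P3: ⌊665/2⌋ × 470 = 332 × 470 mm
P4: ⌊470/2⌋ × 332 = 235 × 332 mm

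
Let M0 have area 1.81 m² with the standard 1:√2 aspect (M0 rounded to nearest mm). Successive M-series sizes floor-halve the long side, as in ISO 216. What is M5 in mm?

Let M0's short side be w mm. w · w√2 = 1.81 m² = 1,810,000 mm², so w ≈ 1131.3 mm and w√2 ≈ 1599.9 mm → M0 = 1131 × 1600 mm.
M1: ⌊1600/2⌋ × 1131 = 800 × 1131 mm
M2: ⌊1131/2⌋ × 800 = 565 × 800 mm
M3: ⌊800/2⌋ × 565 = 400 × 565 mm
M4: ⌊565/2⌋ × 400 = 282 × 400 mm
M5: ⌊400/2⌋ × 282 = 200 × 282 mm

200 × 282 mm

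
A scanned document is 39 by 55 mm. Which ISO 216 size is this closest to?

C9 (40 × 57 mm)

Aspect ratio 55/39 ≈ 1.410 — close to the ISO √2 ≈ 1.414.
In the C-series (envelope sizes, between A and B): C9 = 40 × 57 mm.
Off by 3 mm total — nearest standard size.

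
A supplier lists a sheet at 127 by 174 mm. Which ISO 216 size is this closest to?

B6 (125 × 176 mm)

Aspect ratio 174/127 ≈ 1.370 (ISO target is √2 ≈ 1.414).
In the B-series (B0 = 1000 × 1414 mm): B6 = 125 × 176 mm.
Off by 4 mm total — nearest standard size.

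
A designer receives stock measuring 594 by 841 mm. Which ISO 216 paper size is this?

A1 (594 × 841 mm)

Aspect ratio 841/594 ≈ 1.416 — close to the ISO √2 ≈ 1.414.
In the A-series (A0 area = 1 m²): A1 = 594 × 841 mm.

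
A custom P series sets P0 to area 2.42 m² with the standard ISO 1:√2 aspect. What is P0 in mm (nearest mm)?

1308 × 1850 mm

Let the short side be w mm. Then w · w√2 = 2.42 m² = 2,420,000 mm².
w² = 2,420,000/√2, so w ≈ 1308.1 mm; long side = w√2 ≈ 1850.0 mm.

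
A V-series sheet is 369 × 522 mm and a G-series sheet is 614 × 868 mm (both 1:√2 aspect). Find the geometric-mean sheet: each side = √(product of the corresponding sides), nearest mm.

476 × 673 mm

Short side: √(369 · 614) = √226566 ≈ 476.0 → 476 mm
Long side: √(522 · 868) = √453096 ≈ 673.1 → 673 mm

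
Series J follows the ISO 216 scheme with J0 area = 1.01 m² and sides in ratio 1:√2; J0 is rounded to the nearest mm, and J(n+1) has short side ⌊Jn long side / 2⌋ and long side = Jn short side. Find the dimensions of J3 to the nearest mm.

298 × 422 mm

Let J0's short side be w mm. w · w√2 = 1.01 m² = 1,010,000 mm², so w ≈ 845.1 mm and w√2 ≈ 1195.1 mm → J0 = 845 × 1195 mm.
J1: ⌊1195/2⌋ × 845 = 597 × 845 mm
J2: ⌊845/2⌋ × 597 = 422 × 597 mm
J3: ⌊597/2⌋ × 422 = 298 × 422 mm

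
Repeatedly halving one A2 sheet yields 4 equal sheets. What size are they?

4 = 2^2, so 2 halving steps.
A2 → A3 → … → A4 after 2 steps.

A4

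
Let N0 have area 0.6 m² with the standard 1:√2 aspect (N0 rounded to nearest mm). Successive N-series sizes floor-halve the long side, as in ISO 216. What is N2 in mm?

Let N0's short side be w mm. w · w√2 = 0.6 m² = 600,000 mm², so w ≈ 651.4 mm and w√2 ≈ 921.2 mm → N0 = 651 × 921 mm.
N1: ⌊921/2⌋ × 651 = 460 × 651 mm
N2: ⌊651/2⌋ × 460 = 325 × 460 mm

325 × 460 mm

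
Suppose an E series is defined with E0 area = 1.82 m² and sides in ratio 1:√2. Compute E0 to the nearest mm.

Let the short side be w mm. Then w · w√2 = 1.82 m² = 1,820,000 mm².
w² = 1,820,000/√2, so w ≈ 1134.4 mm; long side = w√2 ≈ 1604.3 mm.

1134 × 1604 mm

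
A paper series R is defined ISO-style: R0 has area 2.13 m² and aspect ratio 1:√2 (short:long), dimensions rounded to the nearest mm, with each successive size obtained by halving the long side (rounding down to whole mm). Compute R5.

217 × 306 mm

Let R0's short side be w mm. w · w√2 = 2.13 m² = 2,130,000 mm², so w ≈ 1227.2 mm and w√2 ≈ 1735.6 mm → R0 = 1227 × 1736 mm.
R1: ⌊1736/2⌋ × 1227 = 868 × 1227 mm
R2: ⌊1227/2⌋ × 868 = 613 × 868 mm
R3: ⌊868/2⌋ × 613 = 434 × 613 mm
R4: ⌊613/2⌋ × 434 = 306 × 434 mm
R5: ⌊434/2⌋ × 306 = 217 × 306 mm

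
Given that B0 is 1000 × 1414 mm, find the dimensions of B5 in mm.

176 × 250 mm

B1: ⌊1414/2⌋ × 1000 = 707 × 1000 mm
B2: ⌊1000/2⌋ × 707 = 500 × 707 mm
B3: ⌊707/2⌋ × 500 = 353 × 500 mm
B4: ⌊500/2⌋ × 353 = 250 × 353 mm
B5: ⌊353/2⌋ × 250 = 176 × 250 mm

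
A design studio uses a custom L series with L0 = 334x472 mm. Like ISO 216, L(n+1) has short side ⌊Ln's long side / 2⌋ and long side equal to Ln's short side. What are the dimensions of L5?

59 × 83 mm

L1 = 236 × 334 mm (from L0 by 1 halving).
L2: ⌊334/2⌋ × 236 = 167 × 236 mm
L3: ⌊236/2⌋ × 167 = 118 × 167 mm
L4: ⌊167/2⌋ × 118 = 83 × 118 mm
L5: ⌊118/2⌋ × 83 = 59 × 83 mm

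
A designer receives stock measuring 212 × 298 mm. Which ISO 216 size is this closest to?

Aspect ratio 298/212 ≈ 1.406 — close to the ISO √2 ≈ 1.414.
In the A-series (A0 area = 1 m²): A4 = 210 × 297 mm.
Off by 3 mm total — nearest standard size.

A4 (210 × 297 mm)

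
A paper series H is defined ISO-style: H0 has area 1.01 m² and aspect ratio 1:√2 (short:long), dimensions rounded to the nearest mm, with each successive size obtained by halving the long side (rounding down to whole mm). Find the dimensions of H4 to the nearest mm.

211 × 298 mm

Let H0's short side be w mm. w · w√2 = 1.01 m² = 1,010,000 mm², so w ≈ 845.1 mm and w√2 ≈ 1195.1 mm → H0 = 845 × 1195 mm.
H1: ⌊1195/2⌋ × 845 = 597 × 845 mm
H2: ⌊845/2⌋ × 597 = 422 × 597 mm
H3: ⌊597/2⌋ × 422 = 298 × 422 mm
H4: ⌊422/2⌋ × 298 = 211 × 298 mm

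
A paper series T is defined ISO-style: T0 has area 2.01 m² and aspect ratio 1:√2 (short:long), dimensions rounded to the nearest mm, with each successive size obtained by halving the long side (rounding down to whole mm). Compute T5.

210 × 298 mm

Let T0's short side be w mm. w · w√2 = 2.01 m² = 2,010,000 mm², so w ≈ 1192.2 mm and w√2 ≈ 1686.0 mm → T0 = 1192 × 1686 mm.
T1: ⌊1686/2⌋ × 1192 = 843 × 1192 mm
T2: ⌊1192/2⌋ × 843 = 596 × 843 mm
T3: ⌊843/2⌋ × 596 = 421 × 596 mm
T4: ⌊596/2⌋ × 421 = 298 × 421 mm
T5: ⌊421/2⌋ × 298 = 210 × 298 mm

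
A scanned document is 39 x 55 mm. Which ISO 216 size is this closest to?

Aspect ratio 55/39 ≈ 1.410 — close to the ISO √2 ≈ 1.414.
In the C-series (envelope sizes, between A and B): C9 = 40 × 57 mm.
Off by 3 mm total — nearest standard size.

C9 (40 × 57 mm)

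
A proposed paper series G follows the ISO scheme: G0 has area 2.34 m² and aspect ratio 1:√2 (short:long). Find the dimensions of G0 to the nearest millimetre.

Let the short side be w mm. Then w · w√2 = 2.34 m² = 2,340,000 mm².
w² = 2,340,000/√2, so w ≈ 1286.3 mm; long side = w√2 ≈ 1819.1 mm.

1286 × 1819 mm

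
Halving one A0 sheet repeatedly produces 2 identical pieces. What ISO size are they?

A1

2 = 2^1, so 1 halving step.
A0 → A1 → … → A1 after 1 step.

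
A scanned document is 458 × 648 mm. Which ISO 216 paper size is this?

Aspect ratio 648/458 ≈ 1.415 — close to the ISO √2 ≈ 1.414.
In the C-series (envelope sizes, between A and B): C2 = 458 × 648 mm.

C2 (458 × 648 mm)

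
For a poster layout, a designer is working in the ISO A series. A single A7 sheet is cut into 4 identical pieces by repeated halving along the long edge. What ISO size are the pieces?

A9

4 = 2^2, so 2 halving steps.
A7 → A8 → … → A9 after 2 steps.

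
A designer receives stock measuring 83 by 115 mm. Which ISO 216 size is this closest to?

C7 (81 × 114 mm)

Aspect ratio 115/83 ≈ 1.386 (ISO target is √2 ≈ 1.414).
In the C-series (envelope sizes, between A and B): C7 = 81 × 114 mm.
Off by 3 mm total — nearest standard size.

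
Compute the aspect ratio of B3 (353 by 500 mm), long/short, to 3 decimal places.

1.416

500 / 353 = 1.416
ISO 216 targets √2 ≈ 1.414; the +0.002 deviation is from mm rounding.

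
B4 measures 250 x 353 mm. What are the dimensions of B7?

B5: ⌊353/2⌋ × 250 = 176 × 250 mm
B6: ⌊250/2⌋ × 176 = 125 × 176 mm
B7: ⌊176/2⌋ × 125 = 88 × 125 mm

88 × 125 mm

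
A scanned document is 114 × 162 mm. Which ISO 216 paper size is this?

C6 (114 × 162 mm)

Aspect ratio 162/114 ≈ 1.421 — close to the ISO √2 ≈ 1.414.
In the C-series (envelope sizes, between A and B): C6 = 114 × 162 mm.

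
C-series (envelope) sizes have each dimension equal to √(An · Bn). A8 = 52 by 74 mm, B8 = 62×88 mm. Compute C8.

Short side: √(52 · 62) = √3224 ≈ 56.8 → 57 mm
Long side: √(74 · 88) = √6512 ≈ 80.7 → 81 mm

57 × 81 mm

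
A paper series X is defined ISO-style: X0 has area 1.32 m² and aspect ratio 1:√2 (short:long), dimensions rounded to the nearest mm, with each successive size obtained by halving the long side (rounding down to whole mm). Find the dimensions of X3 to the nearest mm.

341 × 483 mm

Let X0's short side be w mm. w · w√2 = 1.32 m² = 1,320,000 mm², so w ≈ 966.1 mm and w√2 ≈ 1366.3 mm → X0 = 966 × 1366 mm.
X1: ⌊1366/2⌋ × 966 = 683 × 966 mm
X2: ⌊966/2⌋ × 683 = 483 × 683 mm
X3: ⌊683/2⌋ × 483 = 341 × 483 mm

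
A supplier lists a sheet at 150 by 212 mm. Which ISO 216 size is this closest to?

A5 (148 × 210 mm)

Aspect ratio 212/150 ≈ 1.413 — close to the ISO √2 ≈ 1.414.
In the A-series (A0 area = 1 m²): A5 = 148 × 210 mm.
Off by 4 mm total — nearest standard size.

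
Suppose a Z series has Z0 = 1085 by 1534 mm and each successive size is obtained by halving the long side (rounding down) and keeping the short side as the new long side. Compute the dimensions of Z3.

Z1 = 767 × 1085 mm (from Z0 by 1 halving).
Z2: ⌊1085/2⌋ × 767 = 542 × 767 mm
Z3: ⌊767/2⌋ × 542 = 383 × 542 mm

383 × 542 mm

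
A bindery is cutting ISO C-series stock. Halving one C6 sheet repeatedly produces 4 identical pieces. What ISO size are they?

C8

4 = 2^2, so 2 halving steps.
C6 → C7 → … → C8 after 2 steps.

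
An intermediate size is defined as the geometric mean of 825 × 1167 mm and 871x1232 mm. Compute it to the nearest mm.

848 × 1199 mm

Short side: √(825 · 871) = √718575 ≈ 847.7 → 848 mm
Long side: √(1167 · 1232) = √1437744 ≈ 1199.1 → 1199 mm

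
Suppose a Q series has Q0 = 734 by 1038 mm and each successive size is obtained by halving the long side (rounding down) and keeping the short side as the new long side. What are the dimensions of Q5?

Q1 = 519 × 734 mm (from Q0 by 1 halving).
Q2: ⌊734/2⌋ × 519 = 367 × 519 mm
Q3: ⌊519/2⌋ × 367 = 259 × 367 mm
Q4: ⌊367/2⌋ × 259 = 183 × 259 mm
Q5: ⌊259/2⌋ × 183 = 129 × 183 mm

129 × 183 mm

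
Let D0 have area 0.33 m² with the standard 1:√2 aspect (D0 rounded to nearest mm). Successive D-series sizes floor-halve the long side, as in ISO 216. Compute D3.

170 × 241 mm

Let D0's short side be w mm. w · w√2 = 0.33 m² = 330,000 mm², so w ≈ 483.1 mm and w√2 ≈ 683.1 mm → D0 = 483 × 683 mm.
D1: ⌊683/2⌋ × 483 = 341 × 483 mm
D2: ⌊483/2⌋ × 341 = 241 × 341 mm
D3: ⌊341/2⌋ × 241 = 170 × 241 mm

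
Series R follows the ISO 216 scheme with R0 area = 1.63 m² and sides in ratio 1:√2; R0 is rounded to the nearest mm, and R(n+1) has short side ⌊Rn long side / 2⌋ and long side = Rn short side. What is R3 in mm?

379 × 537 mm

Let R0's short side be w mm. w · w√2 = 1.63 m² = 1,630,000 mm², so w ≈ 1073.6 mm and w√2 ≈ 1518.3 mm → R0 = 1074 × 1518 mm.
R1: ⌊1518/2⌋ × 1074 = 759 × 1074 mm
R2: ⌊1074/2⌋ × 759 = 537 × 759 mm
R3: ⌊759/2⌋ × 537 = 379 × 537 mm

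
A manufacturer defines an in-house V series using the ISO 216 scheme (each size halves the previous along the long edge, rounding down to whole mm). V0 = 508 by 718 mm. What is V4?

V1: ⌊718/2⌋ × 508 = 359 × 508 mm
V2: ⌊508/2⌋ × 359 = 254 × 359 mm
V3: ⌊359/2⌋ × 254 = 179 × 254 mm
V4: ⌊254/2⌋ × 179 = 127 × 179 mm

127 × 179 mm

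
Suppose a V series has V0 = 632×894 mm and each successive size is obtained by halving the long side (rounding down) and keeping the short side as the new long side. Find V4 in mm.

158 × 223 mm

V1: ⌊894/2⌋ × 632 = 447 × 632 mm
V2: ⌊632/2⌋ × 447 = 316 × 447 mm
V3: ⌊447/2⌋ × 316 = 223 × 316 mm
V4: ⌊316/2⌋ × 223 = 158 × 223 mm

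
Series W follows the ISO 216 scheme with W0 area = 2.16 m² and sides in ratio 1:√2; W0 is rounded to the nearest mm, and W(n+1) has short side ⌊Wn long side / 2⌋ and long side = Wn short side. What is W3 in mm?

Let W0's short side be w mm. w · w√2 = 2.16 m² = 2,160,000 mm², so w ≈ 1235.9 mm and w√2 ≈ 1747.8 mm → W0 = 1236 × 1748 mm.
W1: ⌊1748/2⌋ × 1236 = 874 × 1236 mm
W2: ⌊1236/2⌋ × 874 = 618 × 874 mm
W3: ⌊874/2⌋ × 618 = 437 × 618 mm

437 × 618 mm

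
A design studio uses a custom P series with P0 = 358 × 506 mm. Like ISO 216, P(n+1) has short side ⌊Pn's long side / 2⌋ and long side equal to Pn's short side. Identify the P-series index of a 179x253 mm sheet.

P2

P0: 358 × 506 mm
P1: 253 × 358 mm
P2: 179 × 253 mm
P3: 126 × 179 mm
→ matches P2.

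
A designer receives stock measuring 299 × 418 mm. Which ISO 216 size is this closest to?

Aspect ratio 418/299 ≈ 1.398 (ISO target is √2 ≈ 1.414).
In the A-series (A0 area = 1 m²): A3 = 297 × 420 mm.
Off by 4 mm total — nearest standard size.

A3 (297 × 420 mm)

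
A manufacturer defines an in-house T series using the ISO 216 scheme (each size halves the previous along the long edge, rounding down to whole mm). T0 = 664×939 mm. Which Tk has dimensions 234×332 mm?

T0: 664 × 939 mm
T1: 469 × 664 mm
T2: 332 × 469 mm
T3: 234 × 332 mm
T4: 166 × 234 mm
→ matches T3.

T3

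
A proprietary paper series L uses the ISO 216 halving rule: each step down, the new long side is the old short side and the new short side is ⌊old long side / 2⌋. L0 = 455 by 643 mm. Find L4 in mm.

L1: ⌊643/2⌋ × 455 = 321 × 455 mm
L2: ⌊455/2⌋ × 321 = 227 × 321 mm
L3: ⌊321/2⌋ × 227 = 160 × 227 mm
L4: ⌊227/2⌋ × 160 = 113 × 160 mm

113 × 160 mm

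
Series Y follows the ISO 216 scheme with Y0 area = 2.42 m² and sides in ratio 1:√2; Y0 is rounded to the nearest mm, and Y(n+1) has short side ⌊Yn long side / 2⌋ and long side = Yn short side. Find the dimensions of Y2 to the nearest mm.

654 × 925 mm

Let Y0's short side be w mm. w · w√2 = 2.42 m² = 2,420,000 mm², so w ≈ 1308.1 mm and w√2 ≈ 1850.0 mm → Y0 = 1308 × 1850 mm.
Y1: ⌊1850/2⌋ × 1308 = 925 × 1308 mm
Y2: ⌊1308/2⌋ × 925 = 654 × 925 mm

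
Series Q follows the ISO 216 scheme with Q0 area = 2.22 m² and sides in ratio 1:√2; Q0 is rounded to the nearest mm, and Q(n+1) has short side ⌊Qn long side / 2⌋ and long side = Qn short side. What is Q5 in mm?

Let Q0's short side be w mm. w · w√2 = 2.22 m² = 2,220,000 mm², so w ≈ 1252.9 mm and w√2 ≈ 1771.9 mm → Q0 = 1253 × 1772 mm.
Q1: ⌊1772/2⌋ × 1253 = 886 × 1253 mm
Q2: ⌊1253/2⌋ × 886 = 626 × 886 mm
Q3: ⌊886/2⌋ × 626 = 443 × 626 mm
Q4: ⌊626/2⌋ × 443 = 313 × 443 mm
Q5: ⌊443/2⌋ × 313 = 221 × 313 mm

221 × 313 mm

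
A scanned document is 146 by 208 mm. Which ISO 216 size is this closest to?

A5 (148 × 210 mm)

Aspect ratio 208/146 ≈ 1.425 — close to the ISO √2 ≈ 1.414.
In the A-series (A0 area = 1 m²): A5 = 148 × 210 mm.
Off by 4 mm total — nearest standard size.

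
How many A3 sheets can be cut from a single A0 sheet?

8

Each ISO step halves the sheet: 1 × A0 → 2 × A1 → 4 × A2 → 8 × A3
From A0 to A3 is 3 halving steps: 2^3 = 8.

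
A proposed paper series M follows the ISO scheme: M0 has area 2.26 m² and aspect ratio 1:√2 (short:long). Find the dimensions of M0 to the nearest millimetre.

Let the short side be w mm. Then w · w√2 = 2.26 m² = 2,260,000 mm².
w² = 2,260,000/√2, so w ≈ 1264.1 mm; long side = w√2 ≈ 1787.8 mm.

1264 × 1788 mm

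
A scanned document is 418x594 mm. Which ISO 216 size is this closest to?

A2 (420 × 594 mm)

Aspect ratio 594/418 ≈ 1.421 — close to the ISO √2 ≈ 1.414.
In the A-series (A0 area = 1 m²): A2 = 420 × 594 mm.
Off by 2 mm total — nearest standard size.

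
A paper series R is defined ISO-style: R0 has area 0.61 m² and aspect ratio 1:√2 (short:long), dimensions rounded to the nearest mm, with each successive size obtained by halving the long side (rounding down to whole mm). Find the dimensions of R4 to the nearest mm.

164 × 232 mm

Let R0's short side be w mm. w · w√2 = 0.61 m² = 610,000 mm², so w ≈ 656.8 mm and w√2 ≈ 928.8 mm → R0 = 657 × 929 mm.
R1: ⌊929/2⌋ × 657 = 464 × 657 mm
R2: ⌊657/2⌋ × 464 = 328 × 464 mm
R3: ⌊464/2⌋ × 328 = 232 × 328 mm
R4: ⌊328/2⌋ × 232 = 164 × 232 mm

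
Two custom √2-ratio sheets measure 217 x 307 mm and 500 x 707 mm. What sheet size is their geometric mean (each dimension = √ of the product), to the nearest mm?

329 × 466 mm

Short side: √(217 · 500) = √108500 ≈ 329.4 → 329 mm
Long side: √(307 · 707) = √217049 ≈ 465.9 → 466 mm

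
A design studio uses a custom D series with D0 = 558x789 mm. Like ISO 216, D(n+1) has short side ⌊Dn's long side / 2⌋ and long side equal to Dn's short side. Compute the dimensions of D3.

197 × 279 mm

D1: ⌊789/2⌋ × 558 = 394 × 558 mm
D2: ⌊558/2⌋ × 394 = 279 × 394 mm
D3: ⌊394/2⌋ × 279 = 197 × 279 mm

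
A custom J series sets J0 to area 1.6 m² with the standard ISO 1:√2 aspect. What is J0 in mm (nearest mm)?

Let the short side be w mm. Then w · w√2 = 1.6 m² = 1,600,000 mm².
w² = 1,600,000/√2, so w ≈ 1063.7 mm; long side = w√2 ≈ 1504.2 mm.

1064 × 1504 mm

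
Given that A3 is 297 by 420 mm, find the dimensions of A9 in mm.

A4: ⌊420/2⌋ × 297 = 210 × 297 mm
A5: ⌊297/2⌋ × 210 = 148 × 210 mm
A6: ⌊210/2⌋ × 148 = 105 × 148 mm
A7: ⌊148/2⌋ × 105 = 74 × 105 mm
A8: ⌊105/2⌋ × 74 = 52 × 74 mm
A9: ⌊74/2⌋ × 52 = 37 × 52 mm

37 × 52 mm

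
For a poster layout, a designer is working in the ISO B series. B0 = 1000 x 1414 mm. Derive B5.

176 × 250 mm

B1: ⌊1414/2⌋ × 1000 = 707 × 1000 mm
B2: ⌊1000/2⌋ × 707 = 500 × 707 mm
B3: ⌊707/2⌋ × 500 = 353 × 500 mm
B4: ⌊500/2⌋ × 353 = 250 × 353 mm
B5: ⌊353/2⌋ × 250 = 176 × 250 mm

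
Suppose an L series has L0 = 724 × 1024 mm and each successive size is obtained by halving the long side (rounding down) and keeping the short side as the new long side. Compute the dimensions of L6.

L1: ⌊1024/2⌋ × 724 = 512 × 724 mm
L2: ⌊724/2⌋ × 512 = 362 × 512 mm
L3: ⌊512/2⌋ × 362 = 256 × 362 mm
L4: ⌊362/2⌋ × 256 = 181 × 256 mm
L5: ⌊256/2⌋ × 181 = 128 × 181 mm
L6: ⌊181/2⌋ × 128 = 90 × 128 mm

90 × 128 mm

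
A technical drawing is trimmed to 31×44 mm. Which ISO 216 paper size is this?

Aspect ratio 44/31 ≈ 1.419 — close to the ISO √2 ≈ 1.414.
In the B-series (B0 = 1000 × 1414 mm): B10 = 31 × 44 mm.

B10 (31 × 44 mm)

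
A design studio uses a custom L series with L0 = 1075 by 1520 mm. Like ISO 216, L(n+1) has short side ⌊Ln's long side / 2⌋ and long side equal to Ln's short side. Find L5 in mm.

L1: ⌊1520/2⌋ × 1075 = 760 × 1075 mm
L2: ⌊1075/2⌋ × 760 = 537 × 760 mm
L3: ⌊760/2⌋ × 537 = 380 × 537 mm
L4: ⌊537/2⌋ × 380 = 268 × 380 mm
L5: ⌊380/2⌋ × 268 = 190 × 268 mm

190 × 268 mm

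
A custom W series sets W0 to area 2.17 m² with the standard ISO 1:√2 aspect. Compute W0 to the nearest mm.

1239 × 1752 mm

Let the short side be w mm. Then w · w√2 = 2.17 m² = 2,170,000 mm².
w² = 2,170,000/√2, so w ≈ 1238.7 mm; long side = w√2 ≈ 1751.8 mm.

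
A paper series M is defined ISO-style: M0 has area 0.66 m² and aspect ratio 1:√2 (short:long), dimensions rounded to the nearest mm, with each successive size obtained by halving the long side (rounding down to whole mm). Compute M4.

Let M0's short side be w mm. w · w√2 = 0.66 m² = 660,000 mm², so w ≈ 683.1 mm and w√2 ≈ 966.1 mm → M0 = 683 × 966 mm.
M1: ⌊966/2⌋ × 683 = 483 × 683 mm
M2: ⌊683/2⌋ × 483 = 341 × 483 mm
M3: ⌊483/2⌋ × 341 = 241 × 341 mm
M4: ⌊341/2⌋ × 241 = 170 × 241 mm

170 × 241 mm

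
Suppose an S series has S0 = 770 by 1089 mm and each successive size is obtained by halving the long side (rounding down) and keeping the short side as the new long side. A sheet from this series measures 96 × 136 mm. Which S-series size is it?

S0: 770 × 1089 mm
S1: 544 × 770 mm
S2: 385 × 544 mm
S3: 272 × 385 mm
S4: 192 × 272 mm
S5: 136 × 192 mm
S6: 96 × 136 mm
S7: 68 × 96 mm
→ matches S6.

S6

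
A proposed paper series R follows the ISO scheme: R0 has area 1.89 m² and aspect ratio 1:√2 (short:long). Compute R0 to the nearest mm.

1156 × 1635 mm

Let the short side be w mm. Then w · w√2 = 1.89 m² = 1,890,000 mm².
w² = 1,890,000/√2, so w ≈ 1156.0 mm; long side = w√2 ≈ 1634.9 mm.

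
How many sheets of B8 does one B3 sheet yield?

B3 = 353 × 500 mm; B8 = 62 × 88 mm.
Each halving step doubles the count; 5 steps from B3 to B8.
2^5 = 32.

32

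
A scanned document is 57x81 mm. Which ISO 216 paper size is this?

C8 (57 × 81 mm)

Aspect ratio 81/57 ≈ 1.421 — close to the ISO √2 ≈ 1.414.
In the C-series (envelope sizes, between A and B): C8 = 57 × 81 mm.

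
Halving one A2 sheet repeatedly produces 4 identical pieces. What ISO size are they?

4 = 2^2, so 2 halving steps.
A2 → A3 → … → A4 after 2 steps.

A4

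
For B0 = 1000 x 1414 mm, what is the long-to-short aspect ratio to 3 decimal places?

1.414

1414 / 1000 = 1.414
Matches √2 ≈ 1.414 — the ISO 216 defining ratio.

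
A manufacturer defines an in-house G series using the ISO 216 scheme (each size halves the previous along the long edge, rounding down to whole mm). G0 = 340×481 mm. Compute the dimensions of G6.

G1: ⌊481/2⌋ × 340 = 240 × 340 mm
G2: ⌊340/2⌋ × 240 = 170 × 240 mm
G3: ⌊240/2⌋ × 170 = 120 × 170 mm
G4: ⌊170/2⌋ × 120 = 85 × 120 mm
G5: ⌊120/2⌋ × 85 = 60 × 85 mm
G6: ⌊85/2⌋ × 60 = 42 × 60 mm

42 × 60 mm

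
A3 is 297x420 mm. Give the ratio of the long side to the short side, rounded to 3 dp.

420 / 297 = 1.414
Matches √2 ≈ 1.414 — the ISO 216 defining ratio.

1.414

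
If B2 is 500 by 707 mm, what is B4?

B3: ⌊707/2⌋ × 500 = 353 × 500 mm
B4: ⌊500/2⌋ × 353 = 250 × 353 mm

250 × 353 mm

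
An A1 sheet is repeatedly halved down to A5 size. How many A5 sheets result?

Each ISO step halves the sheet: 1 × A1 → 2 × A2 → 4 × A3 → 8 × A4 → …
From A1 to A5 is 4 halving steps: 2^4 = 16.

16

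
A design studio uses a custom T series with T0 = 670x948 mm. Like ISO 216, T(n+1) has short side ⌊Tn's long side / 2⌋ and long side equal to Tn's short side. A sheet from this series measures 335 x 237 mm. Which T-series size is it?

T0: 670 × 948 mm
T1: 474 × 670 mm
T2: 335 × 474 mm
T3: 237 × 335 mm
T4: 167 × 237 mm
→ matches T3.

T3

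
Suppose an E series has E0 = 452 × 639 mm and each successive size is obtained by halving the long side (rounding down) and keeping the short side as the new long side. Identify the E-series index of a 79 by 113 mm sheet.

E5

E0: 452 × 639 mm
E1: 319 × 452 mm
E2: 226 × 319 mm
E3: 159 × 226 mm
E4: 113 × 159 mm
E5: 79 × 113 mm
E6: 56 × 79 mm
→ matches E5.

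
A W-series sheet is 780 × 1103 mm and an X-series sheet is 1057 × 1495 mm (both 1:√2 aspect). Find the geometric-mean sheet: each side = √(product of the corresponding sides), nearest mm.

Short side: √(780 · 1057) = √824460 ≈ 908.0 → 908 mm
Long side: √(1103 · 1495) = √1648985 ≈ 1284.1 → 1284 mm

908 × 1284 mm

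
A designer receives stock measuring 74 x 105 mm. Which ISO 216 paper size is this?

Aspect ratio 105/74 ≈ 1.419 — close to the ISO √2 ≈ 1.414.
In the A-series (A0 area = 1 m²): A7 = 74 × 105 mm.

A7 (74 × 105 mm)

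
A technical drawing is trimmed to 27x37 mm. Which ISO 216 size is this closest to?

Aspect ratio 37/27 ≈ 1.370 (ISO target is √2 ≈ 1.414).
In the A-series (A0 area = 1 m²): A10 = 26 × 37 mm.
Off by 1 mm total — nearest standard size.

A10 (26 × 37 mm)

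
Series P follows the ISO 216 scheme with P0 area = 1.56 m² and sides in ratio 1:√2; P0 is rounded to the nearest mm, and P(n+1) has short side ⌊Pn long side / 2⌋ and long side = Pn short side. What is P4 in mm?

Let P0's short side be w mm. w · w√2 = 1.56 m² = 1,560,000 mm², so w ≈ 1050.3 mm and w√2 ≈ 1485.3 mm → P0 = 1050 × 1485 mm.
P1: ⌊1485/2⌋ × 1050 = 742 × 1050 mm
P2: ⌊1050/2⌋ × 742 = 525 × 742 mm
P3: ⌊742/2⌋ × 525 = 371 × 525 mm
P4: ⌊525/2⌋ × 371 = 262 × 371 mm

262 × 371 mm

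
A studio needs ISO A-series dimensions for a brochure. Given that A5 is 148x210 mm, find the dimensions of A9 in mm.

A6: ⌊210/2⌋ × 148 = 105 × 148 mm
A7: ⌊148/2⌋ × 105 = 74 × 105 mm
A8: ⌊105/2⌋ × 74 = 52 × 74 mm
A9: ⌊74/2⌋ × 52 = 37 × 52 mm

37 × 52 mm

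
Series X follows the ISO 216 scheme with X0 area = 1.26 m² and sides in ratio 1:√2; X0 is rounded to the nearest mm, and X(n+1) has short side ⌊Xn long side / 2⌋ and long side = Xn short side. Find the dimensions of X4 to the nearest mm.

Let X0's short side be w mm. w · w√2 = 1.26 m² = 1,260,000 mm², so w ≈ 943.9 mm and w√2 ≈ 1334.9 mm → X0 = 944 × 1335 mm.
X1: ⌊1335/2⌋ × 944 = 667 × 944 mm
X2: ⌊944/2⌋ × 667 = 472 × 667 mm
X3: ⌊667/2⌋ × 472 = 333 × 472 mm
X4: ⌊472/2⌋ × 333 = 236 × 333 mm

236 × 333 mm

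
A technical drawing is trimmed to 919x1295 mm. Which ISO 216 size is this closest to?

C0 (917 × 1297 mm)

Aspect ratio 1295/919 ≈ 1.409 — close to the ISO √2 ≈ 1.414.
In the C-series (envelope sizes, between A and B): C0 = 917 × 1297 mm.
Off by 4 mm total — nearest standard size.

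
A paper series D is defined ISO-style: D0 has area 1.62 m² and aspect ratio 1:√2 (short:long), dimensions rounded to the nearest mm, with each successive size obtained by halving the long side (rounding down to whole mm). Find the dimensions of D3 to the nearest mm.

Let D0's short side be w mm. w · w√2 = 1.62 m² = 1,620,000 mm², so w ≈ 1070.3 mm and w√2 ≈ 1513.6 mm → D0 = 1070 × 1514 mm.
D1: ⌊1514/2⌋ × 1070 = 757 × 1070 mm
D2: ⌊1070/2⌋ × 757 = 535 × 757 mm
D3: ⌊757/2⌋ × 535 = 378 × 535 mm

378 × 535 mm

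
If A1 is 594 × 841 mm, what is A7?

A2: ⌊841/2⌋ × 594 = 420 × 594 mm
A3: ⌊594/2⌋ × 420 = 297 × 420 mm
A4: ⌊420/2⌋ × 297 = 210 × 297 mm
A5: ⌊297/2⌋ × 210 = 148 × 210 mm
A6: ⌊210/2⌋ × 148 = 105 × 148 mm
A7: ⌊148/2⌋ × 105 = 74 × 105 mm

74 × 105 mm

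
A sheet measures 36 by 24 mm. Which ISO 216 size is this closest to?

Aspect ratio 36/24 ≈ 1.500 (ISO target is √2 ≈ 1.414).
In the A-series (A0 area = 1 m²): A10 = 26 × 37 mm.
Off by 3 mm total — nearest standard size.

A10 (26 × 37 mm)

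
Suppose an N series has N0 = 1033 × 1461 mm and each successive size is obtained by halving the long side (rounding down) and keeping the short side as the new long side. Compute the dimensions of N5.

182 × 258 mm

N1: ⌊1461/2⌋ × 1033 = 730 × 1033 mm
N2: ⌊1033/2⌋ × 730 = 516 × 730 mm
N3: ⌊730/2⌋ × 516 = 365 × 516 mm
N4: ⌊516/2⌋ × 365 = 258 × 365 mm
N5: ⌊365/2⌋ × 258 = 182 × 258 mm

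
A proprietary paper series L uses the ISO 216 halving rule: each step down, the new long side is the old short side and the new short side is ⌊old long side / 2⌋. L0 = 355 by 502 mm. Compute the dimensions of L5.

62 × 88 mm

L1: ⌊502/2⌋ × 355 = 251 × 355 mm
L2: ⌊355/2⌋ × 251 = 177 × 251 mm
L3: ⌊251/2⌋ × 177 = 125 × 177 mm
L4: ⌊177/2⌋ × 125 = 88 × 125 mm
L5: ⌊125/2⌋ × 88 = 62 × 88 mm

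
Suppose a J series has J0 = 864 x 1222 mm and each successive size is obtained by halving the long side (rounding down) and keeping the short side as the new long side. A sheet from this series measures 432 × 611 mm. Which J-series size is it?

J0: 864 × 1222 mm
J1: 611 × 864 mm
J2: 432 × 611 mm
J3: 305 × 432 mm
→ matches J2.

J2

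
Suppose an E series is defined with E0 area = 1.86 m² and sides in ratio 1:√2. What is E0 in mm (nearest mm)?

Let the short side be w mm. Then w · w√2 = 1.86 m² = 1,860,000 mm².
w² = 1,860,000/√2, so w ≈ 1146.8 mm; long side = w√2 ≈ 1621.9 mm.

1147 × 1622 mm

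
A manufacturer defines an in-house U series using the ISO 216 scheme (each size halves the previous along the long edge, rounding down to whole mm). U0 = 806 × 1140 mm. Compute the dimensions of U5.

142 × 201 mm

U1: ⌊1140/2⌋ × 806 = 570 × 806 mm
U2: ⌊806/2⌋ × 570 = 403 × 570 mm
U3: ⌊570/2⌋ × 403 = 285 × 403 mm
U4: ⌊403/2⌋ × 285 = 201 × 285 mm
U5: ⌊285/2⌋ × 201 = 142 × 201 mm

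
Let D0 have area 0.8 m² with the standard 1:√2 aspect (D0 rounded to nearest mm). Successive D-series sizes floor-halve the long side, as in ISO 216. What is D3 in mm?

Let D0's short side be w mm. w · w√2 = 0.8 m² = 800,000 mm², so w ≈ 752.1 mm and w√2 ≈ 1063.7 mm → D0 = 752 × 1064 mm.
D1: ⌊1064/2⌋ × 752 = 532 × 752 mm
D2: ⌊752/2⌋ × 532 = 376 × 532 mm
D3: ⌊532/2⌋ × 376 = 266 × 376 mm

266 × 376 mm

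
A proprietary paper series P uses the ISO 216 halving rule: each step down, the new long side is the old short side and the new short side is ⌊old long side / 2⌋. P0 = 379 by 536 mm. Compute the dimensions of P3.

134 × 189 mm

P1: ⌊536/2⌋ × 379 = 268 × 379 mm
P2: ⌊379/2⌋ × 268 = 189 × 268 mm
P3: ⌊268/2⌋ × 189 = 134 × 189 mm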